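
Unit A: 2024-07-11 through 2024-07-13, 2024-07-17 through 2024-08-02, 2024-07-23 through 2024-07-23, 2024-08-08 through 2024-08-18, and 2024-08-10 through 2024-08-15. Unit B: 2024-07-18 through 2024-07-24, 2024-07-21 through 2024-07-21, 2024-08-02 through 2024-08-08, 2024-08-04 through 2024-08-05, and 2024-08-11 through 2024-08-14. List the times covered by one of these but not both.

A, merged: 2024-07-11 through 2024-07-13, 2024-07-17 through 2024-08-02, 2024-08-08 through 2024-08-18.
B, merged: 2024-07-18 through 2024-07-24, 2024-08-02 through 2024-08-08, 2024-08-11 through 2024-08-14.
A \ B = 2024-07-11 through 2024-07-13, 2024-07-17 through 2024-07-17, 2024-07-25 through 2024-08-01, 2024-08-09 through 2024-08-10, 2024-08-15 through 2024-08-18.
B \ A = 2024-08-03 through 2024-08-07.
Union of the two gives the symmetric difference.

2024-07-11 through 2024-07-13, 2024-07-17 through 2024-07-17, 2024-07-25 through 2024-08-01, 2024-08-03 through 2024-08-07, 2024-08-09 through 2024-08-10, 2024-08-15 through 2024-08-18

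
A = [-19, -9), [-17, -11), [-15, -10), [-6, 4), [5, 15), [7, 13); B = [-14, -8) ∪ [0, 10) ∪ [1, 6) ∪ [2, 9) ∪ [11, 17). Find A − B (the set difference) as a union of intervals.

[-19, -14) ∪ [-6, 0) ∪ [10, 11)

Merge the first list: [-19, -9), [-6, 4), [5, 15).
Merge the second list: [-14, -8), [0, 10), [11, 17).
[-19, -9) minus B → [-19, -14).
[-6, 4) minus B → [-6, 0).
[5, 15) minus B → [10, 11).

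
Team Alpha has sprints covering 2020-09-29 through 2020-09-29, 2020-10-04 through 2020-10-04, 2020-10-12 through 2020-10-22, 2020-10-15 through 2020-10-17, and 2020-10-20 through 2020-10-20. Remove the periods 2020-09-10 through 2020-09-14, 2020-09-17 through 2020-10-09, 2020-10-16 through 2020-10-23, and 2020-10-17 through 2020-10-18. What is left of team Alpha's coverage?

First set merges to 2020-09-29 through 2020-09-29, 2020-10-04 through 2020-10-04, 2020-10-12 through 2020-10-22.
Second set merges to 2020-09-10 through 2020-09-14, 2020-09-17 through 2020-10-09, 2020-10-16 through 2020-10-23.
2020-09-29 through 2020-09-29: entirely removed.
2020-10-04 through 2020-10-04: entirely removed.
2020-10-12 through 2020-10-22 \ B = 2020-10-12 through 2020-10-15.

2020-10-12 through 2020-10-15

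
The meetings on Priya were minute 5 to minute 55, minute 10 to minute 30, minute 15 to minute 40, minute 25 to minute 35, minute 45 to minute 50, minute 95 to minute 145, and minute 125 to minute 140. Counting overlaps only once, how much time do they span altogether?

100 minutes

Merged: minute 5 to minute 55, minute 95 to minute 145.
Lengths: 50 minutes + 50 minutes = 100 minutes.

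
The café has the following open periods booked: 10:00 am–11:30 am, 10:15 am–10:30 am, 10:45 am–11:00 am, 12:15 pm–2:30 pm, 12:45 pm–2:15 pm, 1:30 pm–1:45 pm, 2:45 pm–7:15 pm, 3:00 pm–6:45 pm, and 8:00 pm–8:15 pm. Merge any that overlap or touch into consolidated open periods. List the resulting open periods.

10:00 am-11:30 am, 12:15 pm-2:30 pm, 2:45 pm-7:15 pm, 8:00 pm-8:15 pm

10:15 am-10:30 am overlaps/touches 10:00 am-11:30 am → extend to 10:00 am-11:30 am.
10:45 am-11:00 am overlaps/touches 10:00 am-11:30 am → extend to 10:00 am-11:30 am.
12:15 pm-2:30 pm is disjoint → start new block.
12:45 pm-2:15 pm overlaps/touches 12:15 pm-2:30 pm → extend to 12:15 pm-2:30 pm.
1:30 pm-1:45 pm overlaps/touches 12:15 pm-2:30 pm → extend to 12:15 pm-2:30 pm.
2:45 pm-7:15 pm is disjoint → start new block.
3:00 pm-6:45 pm overlaps/touches 2:45 pm-7:15 pm → extend to 2:45 pm-7:15 pm.
8:00 pm-8:15 pm is disjoint → start new block.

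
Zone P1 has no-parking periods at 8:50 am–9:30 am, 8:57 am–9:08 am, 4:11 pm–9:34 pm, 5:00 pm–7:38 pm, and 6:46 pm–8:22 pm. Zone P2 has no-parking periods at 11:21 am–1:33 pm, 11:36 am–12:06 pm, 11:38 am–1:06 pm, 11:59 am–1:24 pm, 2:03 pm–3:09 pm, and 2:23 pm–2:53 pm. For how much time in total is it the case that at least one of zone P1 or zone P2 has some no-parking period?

9 h 21 min

Merge the first list: 8:50 am-9:30 am, 4:11 pm-9:34 pm.
Merge the second list: 11:21 am-1:33 pm, 2:03 pm-3:09 pm.
A ∪ B = 8:50 am-9:30 am, 11:21 am-1:33 pm, 2:03 pm-3:09 pm, 4:11 pm-9:34 pm.
Total: 40 min + 2 h 12 min + 1 h 6 min + 5 h 23 min = 9 h 21 min.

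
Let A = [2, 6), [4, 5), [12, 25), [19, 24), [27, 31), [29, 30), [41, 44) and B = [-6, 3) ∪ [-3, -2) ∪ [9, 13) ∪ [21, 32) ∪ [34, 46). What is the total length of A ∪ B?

A, merged: [2, 6), [12, 25), [27, 31), [41, 44).
B, merged: [-6, 3), [9, 13), [21, 32), [34, 46).
A ∪ B = [-6, 6), [9, 32), [34, 46).
Total: 12 + 23 + 12 = 47.

47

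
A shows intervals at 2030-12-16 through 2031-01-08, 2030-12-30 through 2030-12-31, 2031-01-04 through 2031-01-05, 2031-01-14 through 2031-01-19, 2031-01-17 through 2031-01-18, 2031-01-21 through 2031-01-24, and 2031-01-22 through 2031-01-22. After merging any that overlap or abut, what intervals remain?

2030-12-30 through 2030-12-31 overlaps/touches 2030-12-16 through 2031-01-08 → extend to 2030-12-16 through 2031-01-08.
2031-01-04 through 2031-01-05 overlaps/touches 2030-12-16 through 2031-01-08 → extend to 2030-12-16 through 2031-01-08.
2031-01-14 through 2031-01-19 is disjoint → start new block.
2031-01-17 through 2031-01-18 overlaps/touches 2031-01-14 through 2031-01-19 → extend to 2031-01-14 through 2031-01-19.
2031-01-21 through 2031-01-24 is disjoint → start new block.
2031-01-22 through 2031-01-22 overlaps/touches 2031-01-21 through 2031-01-24 → extend to 2031-01-21 through 2031-01-24.

2030-12-16 through 2031-01-08, 2031-01-14 through 2031-01-19, 2031-01-21 through 2031-01-24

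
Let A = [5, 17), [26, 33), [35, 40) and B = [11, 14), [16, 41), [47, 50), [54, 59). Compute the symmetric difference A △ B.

A \ B = [5, 11), [14, 16).
B \ A = [17, 26), [33, 35), [40, 41), [47, 50), [54, 59).
Union of the two gives the symmetric difference.

[5, 11) ∪ [14, 16) ∪ [17, 26) ∪ [33, 35) ∪ [40, 41) ∪ [47, 50) ∪ [54, 59)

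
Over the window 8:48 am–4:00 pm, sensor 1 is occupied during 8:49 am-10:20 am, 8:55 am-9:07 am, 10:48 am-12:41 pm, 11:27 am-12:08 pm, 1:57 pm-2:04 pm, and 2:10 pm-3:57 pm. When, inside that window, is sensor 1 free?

The merged coverage is 8:49 am–10:20 am, 10:48 am–12:41 pm, 1:57 pm–2:04 pm, 2:10 pm–3:57 pm.
Uncovered inside 8:48 am–4:00 pm: 8:48 am–8:49 am, 10:20 am–10:48 am, 12:41 pm–1:57 pm, 2:04 pm–2:10 pm, 3:57 pm–4:00 pm.

8:48 am–8:49 am, 10:20 am–10:48 am, 12:41 pm–1:57 pm, 2:04 pm–2:10 pm, 3:57 pm–4:00 pm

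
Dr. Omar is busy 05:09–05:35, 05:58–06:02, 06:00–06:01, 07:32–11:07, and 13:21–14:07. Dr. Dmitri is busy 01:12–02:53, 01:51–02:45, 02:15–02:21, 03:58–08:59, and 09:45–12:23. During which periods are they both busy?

05:09–05:35, 05:58–06:02, 07:32–08:59, 09:45–11:07

Merge the first list: 05:09–05:35, 05:58–06:02, 07:32–11:07, 13:21–14:07.
Merge the second list: 01:12–02:53, 03:58–08:59, 09:45–12:23.
05:09–05:35 overlaps B on 05:09–05:35.
05:58–06:02 overlaps B on 05:58–06:02.
07:32–11:07 overlaps B on 07:32–08:59, 09:45–11:07.
13:21–14:07 falls entirely outside B.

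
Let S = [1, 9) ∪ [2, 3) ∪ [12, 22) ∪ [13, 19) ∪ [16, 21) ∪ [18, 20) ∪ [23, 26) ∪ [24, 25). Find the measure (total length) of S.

Merged: [1, 9), [12, 22), [23, 26).
Lengths: 8 + 10 + 3 = 21.

21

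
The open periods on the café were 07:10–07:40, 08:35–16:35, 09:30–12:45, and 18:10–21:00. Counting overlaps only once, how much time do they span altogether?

Merged: 07:10–07:40, 08:35–16:35, 18:10–21:00.
Lengths: 30 min + 8 h + 2 h 50 min = 11 h 20 min.

11 h 20 min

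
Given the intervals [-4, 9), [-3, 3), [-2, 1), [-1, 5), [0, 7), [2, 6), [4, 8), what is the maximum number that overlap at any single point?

Sweep endpoints in order; track running count of active intervals.
Peak of 5 reached at 0.

5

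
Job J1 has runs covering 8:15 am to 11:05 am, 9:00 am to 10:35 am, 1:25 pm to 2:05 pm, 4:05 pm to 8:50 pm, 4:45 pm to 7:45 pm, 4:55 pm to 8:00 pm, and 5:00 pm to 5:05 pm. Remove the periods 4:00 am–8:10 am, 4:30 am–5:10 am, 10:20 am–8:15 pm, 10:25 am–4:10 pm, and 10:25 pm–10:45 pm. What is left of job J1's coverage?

Merge the first list: 8:15 am–11:05 am, 1:25 pm–2:05 pm, 4:05 pm–8:50 pm.
Merge the second list: 4:00 am–8:10 am, 10:20 am–8:15 pm, 10:25 pm–10:45 pm.
8:15 am–11:05 am with B removed leaves 8:15 am–10:20 am.
1:25 pm–2:05 pm lies entirely inside B → drops out.
4:05 pm–8:50 pm with B removed leaves 8:15 pm–8:50 pm.

8:15 am–10:20 am, 8:15 pm–8:50 pm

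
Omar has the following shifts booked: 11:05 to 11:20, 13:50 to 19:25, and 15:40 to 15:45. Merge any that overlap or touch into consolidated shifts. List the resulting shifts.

13:50–19:25 is disjoint → start new block.
15:40–15:45 overlaps/touches 13:50–19:25 → extend to 13:50–19:25.

11:05–11:20, 13:50–19:25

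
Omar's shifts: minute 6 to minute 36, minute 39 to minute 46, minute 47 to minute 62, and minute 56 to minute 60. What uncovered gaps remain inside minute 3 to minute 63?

After merging, the occupied span is minute 6 to minute 36, minute 39 to minute 46, minute 47 to minute 62.
Gaps within minute 3 to minute 63: minute 3 to minute 6, minute 36 to minute 39, minute 46 to minute 47, minute 62 to minute 63.

minute 3 to minute 6, minute 36 to minute 39, minute 46 to minute 47, minute 62 to minute 63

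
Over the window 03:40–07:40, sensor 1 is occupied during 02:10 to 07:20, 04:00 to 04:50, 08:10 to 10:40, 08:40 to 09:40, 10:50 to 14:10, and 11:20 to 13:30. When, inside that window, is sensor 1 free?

The merged coverage is 02:10-07:20, 08:10-10:40, 10:50-14:10.
Gaps within 03:40-07:40: 07:20-07:40.

07:20-07:40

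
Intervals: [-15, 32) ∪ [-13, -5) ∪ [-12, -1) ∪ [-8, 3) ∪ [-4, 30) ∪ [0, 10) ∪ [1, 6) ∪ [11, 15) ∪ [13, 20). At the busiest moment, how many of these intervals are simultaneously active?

5

Walk the sorted start/end points keeping a running depth.
The depth first hits 5 at 1.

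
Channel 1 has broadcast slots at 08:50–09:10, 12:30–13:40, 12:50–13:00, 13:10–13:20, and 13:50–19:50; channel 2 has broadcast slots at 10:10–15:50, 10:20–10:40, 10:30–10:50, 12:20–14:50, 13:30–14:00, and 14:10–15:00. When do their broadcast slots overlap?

A, merged: 08:50-09:10, 12:30-13:40, 13:50-19:50.
B, merged: 10:10-15:50.
08:50-09:10: no overlap with the second set.
12:30-13:40 meets the second set on 12:30-13:40.
13:50-19:50 meets the second set on 13:50-15:50.

12:30-13:40, 13:50-15:50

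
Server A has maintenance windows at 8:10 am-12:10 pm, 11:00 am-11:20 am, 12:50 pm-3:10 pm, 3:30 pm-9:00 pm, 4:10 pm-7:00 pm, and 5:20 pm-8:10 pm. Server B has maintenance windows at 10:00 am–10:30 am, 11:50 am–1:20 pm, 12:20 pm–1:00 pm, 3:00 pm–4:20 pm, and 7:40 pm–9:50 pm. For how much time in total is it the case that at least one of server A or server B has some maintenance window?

First set merges to 8:10 am–12:10 pm, 12:50 pm–3:10 pm, 3:30 pm–9:00 pm.
Second set merges to 10:00 am–10:30 am, 11:50 am–1:20 pm, 3:00 pm–4:20 pm, 7:40 pm–9:50 pm.
A ∪ B = 8:10 am–9:50 pm.
Total: 13 h 40 min.

13 h 40 min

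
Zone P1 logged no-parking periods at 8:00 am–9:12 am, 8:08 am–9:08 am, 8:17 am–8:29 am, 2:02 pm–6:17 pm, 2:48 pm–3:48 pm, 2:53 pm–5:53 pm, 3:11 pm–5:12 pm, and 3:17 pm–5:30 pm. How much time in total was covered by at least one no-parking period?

5 h 27 min

Merged: 8:00 am–9:12 am, 2:02 pm–6:17 pm.
Lengths: 1 h 12 min + 4 h 15 min = 5 h 27 min.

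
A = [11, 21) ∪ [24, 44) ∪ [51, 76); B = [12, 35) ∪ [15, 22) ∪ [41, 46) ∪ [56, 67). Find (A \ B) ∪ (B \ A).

[11, 12) ∪ [21, 24) ∪ [35, 41) ∪ [44, 46) ∪ [51, 56) ∪ [67, 76)

Merge the second list: [12, 35), [41, 46), [56, 67).
A but not B: [11, 12), [35, 41), [51, 56), [67, 76).
B but not A: [21, 24), [44, 46).
Combining gives A △ B.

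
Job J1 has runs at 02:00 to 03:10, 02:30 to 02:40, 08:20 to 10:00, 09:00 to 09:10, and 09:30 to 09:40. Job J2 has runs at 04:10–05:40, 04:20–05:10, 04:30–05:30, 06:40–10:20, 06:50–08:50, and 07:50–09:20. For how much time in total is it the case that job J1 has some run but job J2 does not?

Merge the first list: 02:00-03:10, 08:20-10:00.
Merge the second list: 04:10-05:40, 06:40-10:20.
A \ B = 02:00-03:10.
Total: 1 h 10 min.

1 h 10 min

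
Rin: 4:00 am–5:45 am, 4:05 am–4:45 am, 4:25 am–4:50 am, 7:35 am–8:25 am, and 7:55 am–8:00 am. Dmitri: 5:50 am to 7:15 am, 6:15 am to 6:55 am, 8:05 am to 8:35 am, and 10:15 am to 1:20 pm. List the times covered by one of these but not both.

4:00 am–5:45 am, 5:50 am–7:15 am, 7:35 am–8:05 am, 8:25 am–8:35 am, 10:15 am–1:20 pm

Merge the first list: 4:00 am–5:45 am, 7:35 am–8:25 am.
Merge the second list: 5:50 am–7:15 am, 8:05 am–8:35 am, 10:15 am–1:20 pm.
A but not B: 4:00 am–5:45 am, 7:35 am–8:05 am.
B but not A: 5:50 am–7:15 am, 8:25 am–8:35 am, 10:15 am–1:20 pm.
Combining gives A △ B.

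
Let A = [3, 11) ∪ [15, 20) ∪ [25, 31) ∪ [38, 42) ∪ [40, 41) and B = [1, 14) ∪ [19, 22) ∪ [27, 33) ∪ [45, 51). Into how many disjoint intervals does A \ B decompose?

Merge the first list: [3, 11), [15, 20), [25, 31), [38, 42).
A \ B = [15, 19), [25, 27), [38, 42).
That is 3 disjoint pieces.

3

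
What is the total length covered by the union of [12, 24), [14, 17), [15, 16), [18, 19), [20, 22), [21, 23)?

Merged: [12, 24).
Length: 12.

12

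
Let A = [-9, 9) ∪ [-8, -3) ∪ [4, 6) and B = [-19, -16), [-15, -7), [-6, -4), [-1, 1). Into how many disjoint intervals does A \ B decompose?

A, merged: [-9, 9).
A \ B = [-7, -6), [-4, -1), [1, 9).
That is 3 disjoint pieces.

3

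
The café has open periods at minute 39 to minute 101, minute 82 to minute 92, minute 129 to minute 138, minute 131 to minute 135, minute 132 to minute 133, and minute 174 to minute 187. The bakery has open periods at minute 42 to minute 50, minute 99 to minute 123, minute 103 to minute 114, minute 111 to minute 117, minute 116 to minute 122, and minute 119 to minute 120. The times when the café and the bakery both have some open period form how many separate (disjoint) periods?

A, merged: minute 39 to minute 101, minute 129 to minute 138, minute 174 to minute 187.
B, merged: minute 42 to minute 50, minute 99 to minute 123.
A ∩ B = minute 42 to minute 50, minute 99 to minute 101.
That is 2 disjoint pieces.

2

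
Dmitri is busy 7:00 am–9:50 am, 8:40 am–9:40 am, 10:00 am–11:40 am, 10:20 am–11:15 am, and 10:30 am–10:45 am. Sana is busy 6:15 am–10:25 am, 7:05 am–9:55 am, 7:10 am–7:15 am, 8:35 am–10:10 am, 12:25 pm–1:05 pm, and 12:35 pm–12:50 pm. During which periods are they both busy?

7:00 am–9:50 am, 10:00 am–10:25 am

First set merges to 7:00 am–9:50 am, 10:00 am–11:40 am.
Second set merges to 6:15 am–10:25 am, 12:25 pm–1:05 pm.
7:00 am–9:50 am meets the second set on 7:00 am–9:50 am.
10:00 am–11:40 am meets the second set on 10:00 am–10:25 am.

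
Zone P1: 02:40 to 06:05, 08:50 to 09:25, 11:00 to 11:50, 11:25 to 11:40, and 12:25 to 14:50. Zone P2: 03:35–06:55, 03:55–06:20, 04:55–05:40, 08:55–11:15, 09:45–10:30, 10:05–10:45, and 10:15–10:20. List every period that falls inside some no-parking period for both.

First set merges to 02:40–06:05, 08:50–09:25, 11:00–11:50, 12:25–14:50.
Second set merges to 03:35–06:55, 08:55–11:15.
02:40–06:05 meets the second set on 03:35–06:05.
08:50–09:25 meets the second set on 08:55–09:25.
11:00–11:50 meets the second set on 11:00–11:15.
12:25–14:50: no overlap with the second set.

03:35–06:05, 08:55–09:25, 11:00–11:15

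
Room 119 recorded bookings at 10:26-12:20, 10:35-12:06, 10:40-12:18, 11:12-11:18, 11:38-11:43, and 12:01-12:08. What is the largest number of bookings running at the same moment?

4

Sweep endpoints in order; track running count of active intervals.
Peak of 4 reached at 11:12.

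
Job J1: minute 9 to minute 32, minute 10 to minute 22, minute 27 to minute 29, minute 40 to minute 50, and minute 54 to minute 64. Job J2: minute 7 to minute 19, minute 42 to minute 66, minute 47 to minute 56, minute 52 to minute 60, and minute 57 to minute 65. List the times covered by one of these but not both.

minute 7 to minute 9, minute 19 to minute 32, minute 40 to minute 42, minute 50 to minute 54, minute 64 to minute 66

Merge the first list: minute 9 to minute 32, minute 40 to minute 50, minute 54 to minute 64.
Merge the second list: minute 7 to minute 19, minute 42 to minute 66.
A \ B = minute 19 to minute 32, minute 40 to minute 42.
B \ A = minute 7 to minute 9, minute 50 to minute 54, minute 64 to minute 66.
Union of the two gives the symmetric difference.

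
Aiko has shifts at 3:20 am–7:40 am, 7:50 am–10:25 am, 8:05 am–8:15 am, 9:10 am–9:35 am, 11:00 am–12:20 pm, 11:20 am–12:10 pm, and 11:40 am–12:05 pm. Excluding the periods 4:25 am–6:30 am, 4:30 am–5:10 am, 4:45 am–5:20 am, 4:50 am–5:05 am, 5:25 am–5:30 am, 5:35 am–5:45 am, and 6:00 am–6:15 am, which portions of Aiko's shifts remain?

3:20 am-4:25 am, 6:30 am-7:40 am, 7:50 am-10:25 am, 11:00 am-12:20 pm

A, merged: 3:20 am-7:40 am, 7:50 am-10:25 am, 11:00 am-12:20 pm.
B, merged: 4:25 am-6:30 am.
3:20 am-7:40 am \ B = 3:20 am-4:25 am, 6:30 am-7:40 am.
7:50 am-10:25 am: nothing removed.
11:00 am-12:20 pm: nothing removed.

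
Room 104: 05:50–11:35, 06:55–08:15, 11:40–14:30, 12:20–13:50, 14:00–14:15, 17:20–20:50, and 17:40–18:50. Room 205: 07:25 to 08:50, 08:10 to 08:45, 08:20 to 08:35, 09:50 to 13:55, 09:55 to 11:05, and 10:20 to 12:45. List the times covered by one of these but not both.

A, merged: 05:50–11:35, 11:40–14:30, 17:20–20:50.
B, merged: 07:25–08:50, 09:50–13:55.
Only in the first: 05:50–07:25, 08:50–09:50, 13:55–14:30, 17:20–20:50.
Only in the second: 11:35–11:40.
Together these are the periods covered by exactly one.

05:50–07:25, 08:50–09:50, 11:35–11:40, 13:55–14:30, 17:20–20:50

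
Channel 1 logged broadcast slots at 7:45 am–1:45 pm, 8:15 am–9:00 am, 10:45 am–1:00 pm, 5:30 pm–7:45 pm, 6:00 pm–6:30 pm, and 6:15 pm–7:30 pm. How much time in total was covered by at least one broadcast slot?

Merged: 7:45 am–1:45 pm, 5:30 pm–7:45 pm.
Lengths: 6 h + 2 h 15 min = 8 h 15 min.

8 h 15 min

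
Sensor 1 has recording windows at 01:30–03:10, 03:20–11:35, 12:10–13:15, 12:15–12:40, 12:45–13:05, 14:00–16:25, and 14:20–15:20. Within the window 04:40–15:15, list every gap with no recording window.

Covered (merged): 01:30–03:10, 03:20–11:35, 12:10–13:15, 14:00–16:25.
Uncovered inside 04:40–15:15: 11:35–12:10, 13:15–14:00.

11:35–12:10, 13:15–14:00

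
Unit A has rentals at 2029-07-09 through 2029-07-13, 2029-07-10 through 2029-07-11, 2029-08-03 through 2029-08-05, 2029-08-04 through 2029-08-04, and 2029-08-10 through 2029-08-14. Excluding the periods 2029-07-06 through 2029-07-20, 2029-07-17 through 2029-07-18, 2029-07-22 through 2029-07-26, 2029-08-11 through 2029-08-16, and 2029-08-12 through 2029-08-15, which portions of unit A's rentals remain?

2029-08-03 through 2029-08-05, 2029-08-10 through 2029-08-10

First set merges to 2029-07-09 through 2029-07-13, 2029-08-03 through 2029-08-05, 2029-08-10 through 2029-08-14.
Second set merges to 2029-07-06 through 2029-07-20, 2029-07-22 through 2029-07-26, 2029-08-11 through 2029-08-16.
2029-07-09 through 2029-07-13: fully covered by B → removed.
2029-08-03 through 2029-08-05: no B overlap → unchanged.
2029-08-10 through 2029-08-14 minus B → 2029-08-10 through 2029-08-10.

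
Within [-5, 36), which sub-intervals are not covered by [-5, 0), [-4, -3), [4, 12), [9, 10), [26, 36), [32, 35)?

[0, 4) ∪ [12, 26)

Covered (merged): [-5, 0), [4, 12), [26, 36).
Uncovered inside [-5, 36): [0, 4), [12, 26).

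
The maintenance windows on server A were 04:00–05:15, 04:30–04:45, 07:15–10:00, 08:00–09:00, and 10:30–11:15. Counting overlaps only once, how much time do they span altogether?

Merged: 04:00–05:15, 07:15–10:00, 10:30–11:15.
Lengths: 1 h 15 min + 2 h 45 min + 45 min = 4 h 45 min.

4 h 45 min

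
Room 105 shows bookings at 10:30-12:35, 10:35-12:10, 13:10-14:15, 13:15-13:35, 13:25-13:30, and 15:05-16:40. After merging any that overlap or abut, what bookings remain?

10:30–12:35, 13:10–14:15, 15:05–16:40

10:35–12:10 overlaps/touches 10:30–12:35 → extend to 10:30–12:35.
13:10–14:15 is disjoint → start new block.
13:15–13:35 overlaps/touches 13:10–14:15 → extend to 13:10–14:15.
13:25–13:30 overlaps/touches 13:10–14:15 → extend to 13:10–14:15.
15:05–16:40 is disjoint → start new block.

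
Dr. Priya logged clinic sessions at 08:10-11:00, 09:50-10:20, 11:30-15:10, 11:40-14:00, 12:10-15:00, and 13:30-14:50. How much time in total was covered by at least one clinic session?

6 h 30 min

Merged: 08:10–11:00, 11:30–15:10.
Lengths: 2 h 50 min + 3 h 40 min = 6 h 30 min.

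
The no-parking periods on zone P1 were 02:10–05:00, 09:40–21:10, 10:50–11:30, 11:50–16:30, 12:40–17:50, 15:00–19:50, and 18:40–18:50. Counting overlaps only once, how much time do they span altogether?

Merged: 02:10–05:00, 09:40–21:10.
Lengths: 2 h 50 min + 11 h 30 min = 14 h 20 min.

14 h 20 min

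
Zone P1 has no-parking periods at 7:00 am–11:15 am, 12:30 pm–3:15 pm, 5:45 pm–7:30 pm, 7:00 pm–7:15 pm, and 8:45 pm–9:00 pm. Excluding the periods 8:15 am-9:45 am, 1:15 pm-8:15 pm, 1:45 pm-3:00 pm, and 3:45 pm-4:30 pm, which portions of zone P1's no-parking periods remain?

7:00 am-8:15 am, 9:45 am-11:15 am, 12:30 pm-1:15 pm, 8:45 pm-9:00 pm

Merge the first list: 7:00 am-11:15 am, 12:30 pm-3:15 pm, 5:45 pm-7:30 pm, 8:45 pm-9:00 pm.
Merge the second list: 8:15 am-9:45 am, 1:15 pm-8:15 pm.
7:00 am-11:15 am minus B → 7:00 am-8:15 am, 9:45 am-11:15 am.
12:30 pm-3:15 pm minus B → 12:30 pm-1:15 pm.
5:45 pm-7:30 pm: fully covered by B → removed.
8:45 pm-9:00 pm: no B overlap → unchanged.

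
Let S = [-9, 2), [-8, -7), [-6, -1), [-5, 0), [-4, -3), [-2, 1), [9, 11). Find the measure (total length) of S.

13

Merged: [-9, 2), [9, 11).
Lengths: 11 + 2 = 13.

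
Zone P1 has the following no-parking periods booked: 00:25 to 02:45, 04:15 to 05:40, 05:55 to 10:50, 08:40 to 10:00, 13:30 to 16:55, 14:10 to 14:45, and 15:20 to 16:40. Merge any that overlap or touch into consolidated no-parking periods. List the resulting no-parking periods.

04:15-05:40 is disjoint → start new block.
05:55-10:50 is disjoint → start new block.
08:40-10:00 overlaps/touches 05:55-10:50 → extend to 05:55-10:50.
13:30-16:55 is disjoint → start new block.
14:10-14:45 overlaps/touches 13:30-16:55 → extend to 13:30-16:55.
15:20-16:40 overlaps/touches 13:30-16:55 → extend to 13:30-16:55.

00:25-02:45, 04:15-05:40, 05:55-10:50, 13:30-16:55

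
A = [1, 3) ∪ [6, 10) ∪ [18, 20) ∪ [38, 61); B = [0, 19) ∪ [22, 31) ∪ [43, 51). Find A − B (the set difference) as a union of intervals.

[19, 20) ∪ [38, 43) ∪ [51, 61)

[1, 3): fully covered by B → removed.
[6, 10): fully covered by B → removed.
[18, 20) minus B → [19, 20).
[38, 61) minus B → [38, 43), [51, 61).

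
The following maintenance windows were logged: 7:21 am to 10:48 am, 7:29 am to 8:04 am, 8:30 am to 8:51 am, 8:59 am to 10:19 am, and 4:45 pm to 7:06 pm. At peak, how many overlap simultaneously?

Walk the sorted start/end points keeping a running depth.
The depth first hits 2 at 7:29 am.

2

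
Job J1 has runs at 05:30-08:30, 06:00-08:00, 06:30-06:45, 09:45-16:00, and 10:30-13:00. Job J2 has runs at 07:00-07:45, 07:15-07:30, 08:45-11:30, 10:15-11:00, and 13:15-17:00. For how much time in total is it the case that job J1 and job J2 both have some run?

5 h 15 min

First set merges to 05:30-08:30, 09:45-16:00.
Second set merges to 07:00-07:45, 08:45-11:30, 13:15-17:00.
A ∩ B = 07:00-07:45, 09:45-11:30, 13:15-16:00.
Total: 45 min + 1 h 45 min + 2 h 45 min = 5 h 15 min.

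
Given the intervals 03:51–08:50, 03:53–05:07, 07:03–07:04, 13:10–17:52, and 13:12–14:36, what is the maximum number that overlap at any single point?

2

At 03:53, 2 of the intervals are simultaneously active.
No point has more.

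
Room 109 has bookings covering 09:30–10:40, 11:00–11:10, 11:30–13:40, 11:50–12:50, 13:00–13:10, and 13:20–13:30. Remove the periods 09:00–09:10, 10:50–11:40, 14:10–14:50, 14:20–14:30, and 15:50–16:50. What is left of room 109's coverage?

09:30–10:40, 11:40–13:40

A, merged: 09:30–10:40, 11:00–11:10, 11:30–13:40.
B, merged: 09:00–09:10, 10:50–11:40, 14:10–14:50, 15:50–16:50.
09:30–10:40: nothing removed.
11:00–11:10: entirely removed.
11:30–13:40 \ B = 11:40–13:40.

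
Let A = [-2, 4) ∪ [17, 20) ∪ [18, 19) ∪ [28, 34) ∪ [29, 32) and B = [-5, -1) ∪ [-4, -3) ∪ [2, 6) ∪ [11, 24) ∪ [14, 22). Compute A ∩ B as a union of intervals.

A, merged: [-2, 4), [17, 20), [28, 34).
B, merged: [-5, -1), [2, 6), [11, 24).
[-2, 4) overlaps B on [-2, -1), [2, 4).
[17, 20) overlaps B on [17, 20).
[28, 34) falls entirely outside B.

[-2, -1) ∪ [2, 4) ∪ [17, 20)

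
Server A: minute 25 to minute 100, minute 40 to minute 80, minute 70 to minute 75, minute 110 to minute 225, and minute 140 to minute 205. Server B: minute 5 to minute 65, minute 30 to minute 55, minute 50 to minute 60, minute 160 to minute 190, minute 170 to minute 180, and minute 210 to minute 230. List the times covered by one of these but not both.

minute 5 to minute 25, minute 65 to minute 100, minute 110 to minute 160, minute 190 to minute 210, minute 225 to minute 230

First set merges to minute 25 to minute 100, minute 110 to minute 225.
Second set merges to minute 5 to minute 65, minute 160 to minute 190, minute 210 to minute 230.
A \ B = minute 65 to minute 100, minute 110 to minute 160, minute 190 to minute 210.
B \ A = minute 5 to minute 25, minute 225 to minute 230.
Union of the two gives the symmetric difference.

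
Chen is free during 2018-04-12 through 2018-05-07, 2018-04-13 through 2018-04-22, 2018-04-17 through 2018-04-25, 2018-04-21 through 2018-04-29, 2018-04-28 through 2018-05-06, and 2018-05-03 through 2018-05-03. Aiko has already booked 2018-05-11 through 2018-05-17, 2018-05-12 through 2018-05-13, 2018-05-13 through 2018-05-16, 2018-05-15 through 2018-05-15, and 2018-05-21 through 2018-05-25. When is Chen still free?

2018-04-12 through 2018-05-07

First set merges to 2018-04-12 through 2018-05-07.
Second set merges to 2018-05-11 through 2018-05-17, 2018-05-21 through 2018-05-25.
2018-04-12 through 2018-05-07: nothing removed.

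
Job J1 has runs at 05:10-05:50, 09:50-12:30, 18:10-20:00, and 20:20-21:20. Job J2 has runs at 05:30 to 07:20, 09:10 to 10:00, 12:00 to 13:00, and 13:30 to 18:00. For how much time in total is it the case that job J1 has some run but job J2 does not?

5 h 10 min

A \ B = 05:10-05:30, 10:00-12:00, 18:10-20:00, 20:20-21:20.
Total: 20 min + 2 h + 1 h 50 min + 1 h = 5 h 10 min.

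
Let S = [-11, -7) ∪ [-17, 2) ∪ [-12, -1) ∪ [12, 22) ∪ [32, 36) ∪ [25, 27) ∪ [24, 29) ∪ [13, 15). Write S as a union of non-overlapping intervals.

Sort by start: [-17, 2), [-12, -1), [-11, -7), [12, 22), [13, 15), [24, 29), [25, 27), [32, 36).
[-12, -1) overlaps/touches [-17, 2) → extend to [-17, 2).
[-11, -7) overlaps/touches [-17, 2) → extend to [-17, 2).
[12, 22) is disjoint → start new block.
[13, 15) overlaps/touches [12, 22) → extend to [12, 22).
[24, 29) is disjoint → start new block.
[25, 27) overlaps/touches [24, 29) → extend to [24, 29).
[32, 36) is disjoint → start new block.

[-17, 2) ∪ [12, 22) ∪ [24, 29) ∪ [32, 36)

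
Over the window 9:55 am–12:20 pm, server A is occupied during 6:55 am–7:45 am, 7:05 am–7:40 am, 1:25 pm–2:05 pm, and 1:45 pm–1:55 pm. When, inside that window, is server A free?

The merged coverage is 6:55 am–7:45 am, 1:25 pm–2:05 pm.
Complement within 9:55 am–12:20 pm: 9:55 am–12:20 pm.

9:55 am–12:20 pm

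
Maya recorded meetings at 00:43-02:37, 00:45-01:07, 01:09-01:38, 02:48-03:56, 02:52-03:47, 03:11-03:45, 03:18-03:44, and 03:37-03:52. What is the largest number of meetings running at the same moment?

Sweep endpoints in order; track running count of active intervals.
Peak of 5 reached at 03:37.

5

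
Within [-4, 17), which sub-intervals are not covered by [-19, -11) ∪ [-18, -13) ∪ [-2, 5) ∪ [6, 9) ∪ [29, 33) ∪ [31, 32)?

[-4, -2) ∪ [5, 6) ∪ [9, 17)

The merged coverage is [-19, -11), [-2, 5), [6, 9), [29, 33).
Gaps within [-4, 17): [-4, -2), [5, 6), [9, 17).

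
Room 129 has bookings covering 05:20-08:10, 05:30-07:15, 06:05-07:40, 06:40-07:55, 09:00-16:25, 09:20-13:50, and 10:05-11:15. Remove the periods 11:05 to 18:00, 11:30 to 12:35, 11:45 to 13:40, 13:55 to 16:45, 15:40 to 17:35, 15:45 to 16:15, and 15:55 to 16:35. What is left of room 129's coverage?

A, merged: 05:20–08:10, 09:00–16:25.
B, merged: 11:05–18:00.
05:20–08:10: nothing removed.
09:00–16:25 \ B = 09:00–11:05.

05:20–08:10, 09:00–11:05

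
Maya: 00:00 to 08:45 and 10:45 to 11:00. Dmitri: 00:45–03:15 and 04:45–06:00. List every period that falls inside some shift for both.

00:00-08:45 ∩ B → 00:45-03:15, 04:45-06:00.
10:45-11:00 meets no B interval.

00:45-03:15, 04:45-06:00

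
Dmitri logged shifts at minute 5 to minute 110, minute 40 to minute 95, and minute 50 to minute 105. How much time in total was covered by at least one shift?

Merged: minute 5 to minute 110.
Length: 105 minutes.

105 minutes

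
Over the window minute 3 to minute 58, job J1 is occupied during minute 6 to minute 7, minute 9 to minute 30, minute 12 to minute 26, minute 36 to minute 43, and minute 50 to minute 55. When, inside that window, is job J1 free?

minute 3 to minute 6, minute 7 to minute 9, minute 30 to minute 36, minute 43 to minute 50, minute 55 to minute 58

After merging, the occupied span is minute 6 to minute 7, minute 9 to minute 30, minute 36 to minute 43, minute 50 to minute 55.
Uncovered inside minute 3 to minute 58: minute 3 to minute 6, minute 7 to minute 9, minute 30 to minute 36, minute 43 to minute 50, minute 55 to minute 58.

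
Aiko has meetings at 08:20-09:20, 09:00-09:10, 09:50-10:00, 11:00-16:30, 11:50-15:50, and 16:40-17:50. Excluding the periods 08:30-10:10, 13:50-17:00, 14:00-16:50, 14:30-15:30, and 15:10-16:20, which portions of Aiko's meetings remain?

Merge the first list: 08:20-09:20, 09:50-10:00, 11:00-16:30, 16:40-17:50.
Merge the second list: 08:30-10:10, 13:50-17:00.
08:20-09:20 minus B → 08:20-08:30.
09:50-10:00: fully covered by B → removed.
11:00-16:30 minus B → 11:00-13:50.
16:40-17:50 minus B → 17:00-17:50.

08:20-08:30, 11:00-13:50, 17:00-17:50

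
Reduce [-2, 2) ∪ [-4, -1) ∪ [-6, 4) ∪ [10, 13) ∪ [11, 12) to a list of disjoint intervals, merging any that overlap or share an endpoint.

Sort by start: [-6, 4), [-4, -1), [-2, 2), [10, 13), [11, 12).
[-4, -1) overlaps/touches [-6, 4) → extend to [-6, 4).
[-2, 2) overlaps/touches [-6, 4) → extend to [-6, 4).
[10, 13) is disjoint → start new block.
[11, 12) overlaps/touches [10, 13) → extend to [10, 13).

[-6, 4) ∪ [10, 13)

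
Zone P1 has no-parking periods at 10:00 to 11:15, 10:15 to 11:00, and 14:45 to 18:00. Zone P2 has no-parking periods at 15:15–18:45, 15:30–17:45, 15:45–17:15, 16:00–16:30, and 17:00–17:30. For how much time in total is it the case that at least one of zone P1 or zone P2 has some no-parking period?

5 h 15 min

First set merges to 10:00–11:15, 14:45–18:00.
Second set merges to 15:15–18:45.
A ∪ B = 10:00–11:15, 14:45–18:45.
Total: 1 h 15 min + 4 h = 5 h 15 min.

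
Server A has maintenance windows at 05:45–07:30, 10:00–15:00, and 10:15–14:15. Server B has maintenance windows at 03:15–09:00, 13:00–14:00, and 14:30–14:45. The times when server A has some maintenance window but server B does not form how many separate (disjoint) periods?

3

A, merged: 05:45–07:30, 10:00–15:00.
A \ B = 10:00–13:00, 14:00–14:30, 14:45–15:00.
That is 3 disjoint pieces.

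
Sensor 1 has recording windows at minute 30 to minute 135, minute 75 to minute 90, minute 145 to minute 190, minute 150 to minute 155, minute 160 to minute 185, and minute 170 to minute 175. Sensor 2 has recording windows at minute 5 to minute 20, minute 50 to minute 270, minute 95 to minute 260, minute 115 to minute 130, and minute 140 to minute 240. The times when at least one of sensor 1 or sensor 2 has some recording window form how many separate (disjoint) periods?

First set merges to minute 30 to minute 135, minute 145 to minute 190.
Second set merges to minute 5 to minute 20, minute 50 to minute 270.
A ∪ B = minute 5 to minute 20, minute 30 to minute 270.
That is 2 disjoint pieces.

2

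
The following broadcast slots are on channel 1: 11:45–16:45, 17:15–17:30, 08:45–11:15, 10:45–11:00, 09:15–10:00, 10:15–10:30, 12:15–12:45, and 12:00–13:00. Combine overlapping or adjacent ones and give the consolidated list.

08:45–11:15, 11:45–16:45, 17:15–17:30

Sort by start: 08:45–11:15, 09:15–10:00, 10:15–10:30, 10:45–11:00, 11:45–16:45, 12:00–13:00, 12:15–12:45, 17:15–17:30.
09:15–10:00 overlaps/touches 08:45–11:15 → extend to 08:45–11:15.
10:15–10:30 overlaps/touches 08:45–11:15 → extend to 08:45–11:15.
10:45–11:00 overlaps/touches 08:45–11:15 → extend to 08:45–11:15.
11:45–16:45 is disjoint → start new block.
12:00–13:00 overlaps/touches 11:45–16:45 → extend to 11:45–16:45.
12:15–12:45 overlaps/touches 11:45–16:45 → extend to 11:45–16:45.
17:15–17:30 is disjoint → start new block.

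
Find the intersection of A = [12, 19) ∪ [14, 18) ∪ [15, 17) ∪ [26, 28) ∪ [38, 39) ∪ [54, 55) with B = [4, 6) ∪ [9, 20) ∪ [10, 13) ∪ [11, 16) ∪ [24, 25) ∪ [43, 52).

[12, 19)

A, merged: [12, 19), [26, 28), [38, 39), [54, 55).
B, merged: [4, 6), [9, 20), [24, 25), [43, 52).
[12, 19) ∩ B → [12, 19).
[26, 28) meets no B interval.
[38, 39) meets no B interval.
[54, 55) meets no B interval.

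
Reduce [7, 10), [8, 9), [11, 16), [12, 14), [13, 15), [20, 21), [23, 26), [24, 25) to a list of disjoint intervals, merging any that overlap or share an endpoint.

[7, 10) ∪ [11, 16) ∪ [20, 21) ∪ [23, 26)

[8, 9) overlaps/touches [7, 10) → extend to [7, 10).
[11, 16) is disjoint → start new block.
[12, 14) overlaps/touches [11, 16) → extend to [11, 16).
[13, 15) overlaps/touches [11, 16) → extend to [11, 16).
[20, 21) is disjoint → start new block.
[23, 26) is disjoint → start new block.
[24, 25) overlaps/touches [23, 26) → extend to [23, 26).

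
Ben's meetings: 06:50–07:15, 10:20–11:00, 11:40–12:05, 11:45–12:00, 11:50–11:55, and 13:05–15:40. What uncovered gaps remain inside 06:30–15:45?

After merging, the occupied span is 06:50–07:15, 10:20–11:00, 11:40–12:05, 13:05–15:40.
Uncovered inside 06:30–15:45: 06:30–06:50, 07:15–10:20, 11:00–11:40, 12:05–13:05, 15:40–15:45.

06:30–06:50, 07:15–10:20, 11:00–11:40, 12:05–13:05, 15:40–15:45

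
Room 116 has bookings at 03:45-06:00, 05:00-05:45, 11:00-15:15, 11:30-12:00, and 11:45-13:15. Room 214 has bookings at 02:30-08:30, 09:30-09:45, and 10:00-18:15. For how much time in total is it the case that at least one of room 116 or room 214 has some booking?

First set merges to 03:45-06:00, 11:00-15:15.
A ∪ B = 02:30-08:30, 09:30-09:45, 10:00-18:15.
Total: 6 h + 15 min + 8 h 15 min = 14 h 30 min.

14 h 30 min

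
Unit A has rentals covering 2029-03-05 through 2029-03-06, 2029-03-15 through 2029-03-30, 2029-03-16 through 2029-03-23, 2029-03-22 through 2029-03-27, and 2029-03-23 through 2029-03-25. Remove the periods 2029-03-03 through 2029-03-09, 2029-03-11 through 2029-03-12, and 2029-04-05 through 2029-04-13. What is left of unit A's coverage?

2029-03-15 through 2029-03-30

Merge the first list: 2029-03-05 through 2029-03-06, 2029-03-15 through 2029-03-30.
2029-03-05 through 2029-03-06 lies entirely inside B → drops out.
2029-03-15 through 2029-03-30 is untouched.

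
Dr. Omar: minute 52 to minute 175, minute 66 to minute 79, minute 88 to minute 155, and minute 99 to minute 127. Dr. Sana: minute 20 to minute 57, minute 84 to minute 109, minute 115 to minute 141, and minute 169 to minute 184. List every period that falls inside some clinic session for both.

First set merges to minute 52 to minute 175.
minute 52 to minute 175 overlaps B on minute 52 to minute 57, minute 84 to minute 109, minute 115 to minute 141, minute 169 to minute 175.

minute 52 to minute 57, minute 84 to minute 109, minute 115 to minute 141, minute 169 to minute 175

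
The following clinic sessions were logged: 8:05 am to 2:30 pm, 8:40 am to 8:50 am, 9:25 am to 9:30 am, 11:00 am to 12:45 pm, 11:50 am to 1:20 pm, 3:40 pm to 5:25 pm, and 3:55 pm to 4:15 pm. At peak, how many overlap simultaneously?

3

Sweep endpoints in order; track running count of active intervals.
Peak of 3 reached at 11:50 am.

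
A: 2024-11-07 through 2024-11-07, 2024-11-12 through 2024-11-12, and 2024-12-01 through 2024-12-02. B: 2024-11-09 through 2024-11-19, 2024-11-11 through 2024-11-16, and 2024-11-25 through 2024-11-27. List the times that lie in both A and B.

Second set merges to 2024-11-09 through 2024-11-19, 2024-11-25 through 2024-11-27.
2024-11-07 through 2024-11-07 falls entirely outside B.
2024-11-12 through 2024-11-12 overlaps B on 2024-11-12 through 2024-11-12.
2024-12-01 through 2024-12-02 falls entirely outside B.

2024-11-12 through 2024-11-12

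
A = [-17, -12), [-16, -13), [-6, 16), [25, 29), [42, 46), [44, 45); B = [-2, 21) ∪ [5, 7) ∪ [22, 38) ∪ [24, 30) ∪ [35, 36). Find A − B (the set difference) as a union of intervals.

Merge the first list: [-17, -12), [-6, 16), [25, 29), [42, 46).
Merge the second list: [-2, 21), [22, 38).
[-17, -12) is untouched.
[-6, 16) with B removed leaves [-6, -2).
[25, 29) lies entirely inside B → drops out.
[42, 46) is untouched.

[-17, -12) ∪ [-6, -2) ∪ [42, 46)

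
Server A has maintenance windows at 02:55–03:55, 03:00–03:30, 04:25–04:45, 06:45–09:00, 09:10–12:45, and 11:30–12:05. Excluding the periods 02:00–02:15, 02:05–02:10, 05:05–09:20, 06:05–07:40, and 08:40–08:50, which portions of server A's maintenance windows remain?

Merge the first list: 02:55–03:55, 04:25–04:45, 06:45–09:00, 09:10–12:45.
Merge the second list: 02:00–02:15, 05:05–09:20.
02:55–03:55 is untouched.
04:25–04:45 is untouched.
06:45–09:00 lies entirely inside B → drops out.
09:10–12:45 with B removed leaves 09:20–12:45.

02:55–03:55, 04:25–04:45, 09:20–12:45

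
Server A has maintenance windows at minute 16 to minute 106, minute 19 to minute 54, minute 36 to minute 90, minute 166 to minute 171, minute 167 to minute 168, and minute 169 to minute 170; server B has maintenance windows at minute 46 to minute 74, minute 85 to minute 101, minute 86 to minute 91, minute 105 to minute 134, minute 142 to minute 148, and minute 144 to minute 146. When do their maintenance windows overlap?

First set merges to minute 16 to minute 106, minute 166 to minute 171.
Second set merges to minute 46 to minute 74, minute 85 to minute 101, minute 105 to minute 134, minute 142 to minute 148.
minute 16 to minute 106 meets the second set on minute 46 to minute 74, minute 85 to minute 101, minute 105 to minute 106.
minute 166 to minute 171: no overlap with the second set.

minute 46 to minute 74, minute 85 to minute 101, minute 105 to minute 106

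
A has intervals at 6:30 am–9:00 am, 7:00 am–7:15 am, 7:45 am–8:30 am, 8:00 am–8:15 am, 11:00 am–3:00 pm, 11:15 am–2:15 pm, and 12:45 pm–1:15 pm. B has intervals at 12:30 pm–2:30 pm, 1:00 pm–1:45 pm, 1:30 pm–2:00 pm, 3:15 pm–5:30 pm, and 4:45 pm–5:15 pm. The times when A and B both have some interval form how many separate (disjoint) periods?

A, merged: 6:30 am–9:00 am, 11:00 am–3:00 pm.
B, merged: 12:30 pm–2:30 pm, 3:15 pm–5:30 pm.
A ∩ B = 12:30 pm–2:30 pm.
That is 1 disjoint piece.

1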